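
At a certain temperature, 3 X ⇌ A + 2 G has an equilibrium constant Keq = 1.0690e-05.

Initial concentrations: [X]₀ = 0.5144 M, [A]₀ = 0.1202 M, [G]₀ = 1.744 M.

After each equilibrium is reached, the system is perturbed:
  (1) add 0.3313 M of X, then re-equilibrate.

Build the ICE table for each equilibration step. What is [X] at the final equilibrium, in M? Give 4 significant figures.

Q₀ = 2.686 vs Keq = 1.0690e-05 ⇒ Q>K, reverse
Step 1:
                  X         A         G
  I          0.5144    0.1202     1.744
  C          0.3606   -0.1202   -0.2404
  E           0.875 3.1675e-06     1.504
  solve Keq expr → x = -0.1202; check Q = 1.0690e-05
Then add 0.3313 M of X.
Step 2:
                  X         A         G
  I           1.206 3.1675e-06     1.504
  C       -1.5395e-05 5.1318e-06 1.0264e-05
  E           1.206 8.2993e-06     1.504
  solve Keq expr → x = 5.1318e-06; check Q = 1.0690e-05

[X]_eq = 1.206 M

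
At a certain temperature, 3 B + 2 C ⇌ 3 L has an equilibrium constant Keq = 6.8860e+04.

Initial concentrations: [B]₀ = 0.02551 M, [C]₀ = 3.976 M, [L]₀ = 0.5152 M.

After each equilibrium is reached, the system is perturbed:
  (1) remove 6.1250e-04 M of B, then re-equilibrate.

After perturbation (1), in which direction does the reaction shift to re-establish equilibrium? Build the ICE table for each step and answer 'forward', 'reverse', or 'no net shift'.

Q₀ = 521.1 vs Keq = 6.8860e+04 ⇒ Q<K, forward
Step 1:
                   B          C          L
  init       0.02551      3.976     0.5152
  Δ         -0.02029   -0.01353    0.02029
  eq        0.005217      3.962     0.5355
  solve Keq expr → x = 0.006764; check Q = 6.8860e+04
Then remove 6.1250e-04 M of B.
Step 2:
                   B          C          L
  init      0.004605      3.962     0.5355
  Δ       6.0624e-04 4.0416e-04 -6.0624e-04
  eq        0.005211      3.963     0.5349
  solve Keq expr → x = -2.0208e-04; check Q = 6.8860e+04

Direction: reverse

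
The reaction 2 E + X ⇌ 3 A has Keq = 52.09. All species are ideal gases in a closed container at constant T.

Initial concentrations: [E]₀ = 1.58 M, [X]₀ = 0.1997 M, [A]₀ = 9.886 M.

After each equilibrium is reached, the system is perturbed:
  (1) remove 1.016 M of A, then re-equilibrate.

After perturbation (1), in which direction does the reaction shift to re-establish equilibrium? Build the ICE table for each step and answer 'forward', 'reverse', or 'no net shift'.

Direction: forward

Q₀ = 1938 vs Keq = 52.09 ⇒ Q>K, reverse
Step 1:
                    E           X           A
  init           1.58      0.1997       9.886
  Δ              1.47      0.7351      -2.205
  eq             3.05      0.9348       7.681
  solve Keq expr → x = -0.7351; check Q = 52.09
Then remove 1.016 M of A.
Step 2:
                    E           X           A
  init           3.05      0.9348       6.665
  Δ            -0.223     -0.1115      0.3344
  eq            2.827      0.8234       6.999
  solve Keq expr → x = 0.1115; check Q = 52.09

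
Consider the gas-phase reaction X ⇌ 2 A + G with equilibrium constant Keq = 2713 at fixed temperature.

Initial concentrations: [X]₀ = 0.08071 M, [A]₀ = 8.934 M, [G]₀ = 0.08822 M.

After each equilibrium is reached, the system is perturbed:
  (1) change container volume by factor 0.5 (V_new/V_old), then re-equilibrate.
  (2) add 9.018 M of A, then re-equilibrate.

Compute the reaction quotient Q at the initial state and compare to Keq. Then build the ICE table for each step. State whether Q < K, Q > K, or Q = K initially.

Q₀ = 87.24; Q < K (proceeds forward)

Q₀ = 87.24 vs Keq = 2713 ⇒ Q<K, forward
Step 1:
                    X           A           G
  Initial     0.08071       8.934     0.08822
  Change     -0.07572      0.1514     0.07572
  Equil      0.004988       9.085      0.1639
  solve Keq expr → x = 0.07572; check Q = 2713
Then change container volume by factor 0.5 (V_new/V_old).
Step 2:
                    X           A           G
  Initial    0.009976       18.17      0.3279
  Change      0.02649    -0.05298    -0.02649
  Equil       0.03647       18.12      0.3014
  solve Keq expr → x = -0.02649; check Q = 2713
Then add 9.018 M of A.
Step 3:
                    X           A           G
  Initial     0.03647       27.14      0.3014
  Change      0.03536    -0.07073    -0.03536
  Equil       0.07183       27.07       0.266
  solve Keq expr → x = -0.03536; check Q = 2713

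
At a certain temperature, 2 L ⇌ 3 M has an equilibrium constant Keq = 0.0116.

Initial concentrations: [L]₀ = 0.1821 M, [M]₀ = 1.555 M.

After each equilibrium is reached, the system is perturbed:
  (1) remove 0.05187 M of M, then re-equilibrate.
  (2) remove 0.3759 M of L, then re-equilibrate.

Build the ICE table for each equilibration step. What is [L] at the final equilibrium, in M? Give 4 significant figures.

[L]_eq = 0.6904 M

Q₀ = 113.4 vs Keq = 0.0116 ⇒ Q>K, reverse
Step 1:
                  L         M
  init       0.1821     1.555
  Δ          0.8796    -1.319
  eq          1.062    0.2356
  solve Keq expr → x = -0.4398; check Q = 0.0116
Then remove 0.05187 M of M.
Step 2:
                  L         M
  init        1.062    0.1837
  Δ        -0.03146   0.04719
  eq           1.03    0.2309
  solve Keq expr → x = 0.01573; check Q = 0.0116
Then remove 0.3759 M of L.
Step 3:
                  L         M
  init       0.6543    0.2309
  Δ         0.03606  -0.05408
  eq         0.6904    0.1768
  solve Keq expr → x = -0.01803; check Q = 0.0116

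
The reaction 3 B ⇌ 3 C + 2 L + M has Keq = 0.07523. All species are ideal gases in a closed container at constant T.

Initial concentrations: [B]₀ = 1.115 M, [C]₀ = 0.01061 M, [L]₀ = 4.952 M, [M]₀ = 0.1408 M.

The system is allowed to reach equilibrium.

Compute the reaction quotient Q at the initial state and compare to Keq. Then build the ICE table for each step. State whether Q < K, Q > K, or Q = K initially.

Q₀ = 2.9750e-06 vs Keq = 0.07523 ⇒ Q<K, forward
Step 1:
                  B         C         L         M
  Initial     1.115   0.01061     4.952    0.1408
  Change    -0.2073    0.2073    0.1382    0.0691
  Equil      0.9077    0.2179      5.09    0.2099
  solve Keq expr → x = 0.0691; check Q = 0.07523

Q₀ = 2.9750e-06; Q < K (proceeds forward)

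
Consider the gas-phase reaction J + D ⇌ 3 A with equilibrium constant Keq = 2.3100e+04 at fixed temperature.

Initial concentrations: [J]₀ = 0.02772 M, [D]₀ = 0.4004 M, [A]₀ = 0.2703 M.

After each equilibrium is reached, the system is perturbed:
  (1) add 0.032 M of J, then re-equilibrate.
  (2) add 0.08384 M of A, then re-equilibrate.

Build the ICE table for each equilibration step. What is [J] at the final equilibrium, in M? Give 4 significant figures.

[J]_eq = 1.9266e-05 M

Q₀ = 1.779 vs Keq = 2.3100e+04 ⇒ Q<K, forward
Step 1:
                  J         D         A
  init      0.02772    0.4004    0.2703
  Δ        -0.02771  -0.02771   0.08314
  eq      5.1287e-06    0.3727    0.3534
  solve Keq expr → x = 0.02771; check Q = 2.3100e+04
Then add 0.032 M of J.
Step 2:
                  J         D         A
  init      0.03201    0.3727    0.3534
  Δ        -0.03199  -0.03199   0.09598
  eq      1.1535e-05    0.3407    0.4494
  solve Keq expr → x = 0.03199; check Q = 2.3100e+04
Then add 0.08384 M of A.
Step 3:
                  J         D         A
  init    1.1535e-05    0.3407    0.5333
  Δ       7.7314e-06 7.7314e-06 -2.3194e-05
  eq      1.9266e-05    0.3407    0.5332
  solve Keq expr → x = -7.7314e-06; check Q = 2.3100e+04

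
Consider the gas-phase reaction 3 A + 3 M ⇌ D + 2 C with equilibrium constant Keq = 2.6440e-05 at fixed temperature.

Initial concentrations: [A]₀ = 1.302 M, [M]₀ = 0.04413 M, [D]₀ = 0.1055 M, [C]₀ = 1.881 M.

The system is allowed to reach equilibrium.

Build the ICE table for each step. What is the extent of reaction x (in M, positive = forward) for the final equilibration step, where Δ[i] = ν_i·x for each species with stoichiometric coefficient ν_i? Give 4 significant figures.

Q₀ = 1968 vs Keq = 2.6440e-05 ⇒ Q>K, reverse
Step 1:
                   A          M          D          C
  I            1.302    0.04413     0.1055      1.881
  C           0.3165     0.3165    -0.1055     -0.211
  E            1.618     0.3606 1.8851e-06       1.67
  solve Keq expr → x = -0.1055; check Q = 2.6440e-05

x = -0.1055 M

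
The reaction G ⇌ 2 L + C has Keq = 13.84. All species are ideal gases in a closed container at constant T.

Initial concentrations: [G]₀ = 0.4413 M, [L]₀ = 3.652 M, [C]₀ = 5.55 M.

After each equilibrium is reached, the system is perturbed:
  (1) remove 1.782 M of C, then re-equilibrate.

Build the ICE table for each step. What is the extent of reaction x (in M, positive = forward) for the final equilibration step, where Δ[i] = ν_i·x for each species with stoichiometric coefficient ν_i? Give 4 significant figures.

Q₀ = 167.7 vs Keq = 13.84 ⇒ Q>K, reverse
Step 1:
                    G           L           C
  Initial      0.4413       3.652        5.55
  Change       0.8507      -1.701     -0.8507
  Equil         1.292       1.951       4.699
  solve Keq expr → x = -0.8507; check Q = 13.84
Then remove 1.782 M of C.
Step 2:
                    G           L           C
  Initial       1.292       1.951       2.917
  Change      -0.1557      0.3115      0.1557
  Equil         1.136       2.262       3.073
  solve Keq expr → x = 0.1557; check Q = 13.84

x = 0.1557 M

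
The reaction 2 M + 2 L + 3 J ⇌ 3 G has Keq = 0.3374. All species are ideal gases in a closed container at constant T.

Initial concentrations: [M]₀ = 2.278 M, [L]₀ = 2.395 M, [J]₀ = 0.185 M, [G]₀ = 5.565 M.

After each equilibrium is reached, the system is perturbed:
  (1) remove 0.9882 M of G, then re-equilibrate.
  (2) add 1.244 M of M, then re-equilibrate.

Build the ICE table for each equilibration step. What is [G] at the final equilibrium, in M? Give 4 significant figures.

[G]_eq = 3.74 M

Q₀ = 914.5 vs Keq = 0.3374 ⇒ Q>K, reverse
Step 1:
                  M         L         J         G
  I           2.278     2.395     0.185     5.565
  C          0.7925    0.7925     1.189    -1.189
  E           3.071     3.188     1.374     4.376
  solve Keq expr → x = -0.3963; check Q = 0.3374
Then remove 0.9882 M of G.
Step 2:
                  M         L         J         G
  I           3.071     3.188     1.374     3.388
  C         -0.1255   -0.1255   -0.1882    0.1882
  E           2.945     3.062     1.186     3.576
  solve Keq expr → x = 0.06273; check Q = 0.3374
Then add 1.244 M of M.
Step 3:
                  M         L         J         G
  I           4.189     3.062     1.186     3.576
  C          -0.109    -0.109   -0.1635    0.1635
  E            4.08     2.953     1.022      3.74
  solve Keq expr → x = 0.05451; check Q = 0.3374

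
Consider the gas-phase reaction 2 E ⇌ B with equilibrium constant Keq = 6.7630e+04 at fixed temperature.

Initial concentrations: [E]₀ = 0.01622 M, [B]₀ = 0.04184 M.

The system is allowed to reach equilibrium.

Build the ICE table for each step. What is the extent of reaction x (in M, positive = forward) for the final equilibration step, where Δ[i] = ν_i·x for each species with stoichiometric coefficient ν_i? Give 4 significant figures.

Q₀ = 159 vs Keq = 6.7630e+04 ⇒ Q<K, forward
Step 1:
                    E           B
  I           0.01622     0.04184
  C          -0.01536    0.007682
  E        8.5572e-04     0.04952
  solve Keq expr → x = 0.007682; check Q = 6.7630e+04

x = 0.007682 M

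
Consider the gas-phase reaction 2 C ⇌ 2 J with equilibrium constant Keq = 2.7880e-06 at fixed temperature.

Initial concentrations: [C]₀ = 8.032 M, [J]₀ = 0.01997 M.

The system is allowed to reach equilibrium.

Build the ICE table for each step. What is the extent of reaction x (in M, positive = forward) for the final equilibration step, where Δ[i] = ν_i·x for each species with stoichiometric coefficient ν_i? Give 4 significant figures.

Q₀ = 6.1817e-06 vs Keq = 2.7880e-06 ⇒ Q>K, reverse
Step 1:
                  C         J
  Initial     8.032   0.01997
  Change   0.006548 -0.006548
  Equil       8.039   0.01342
  solve Keq expr → x = -0.003274; check Q = 2.7880e-06

x = -0.003274 M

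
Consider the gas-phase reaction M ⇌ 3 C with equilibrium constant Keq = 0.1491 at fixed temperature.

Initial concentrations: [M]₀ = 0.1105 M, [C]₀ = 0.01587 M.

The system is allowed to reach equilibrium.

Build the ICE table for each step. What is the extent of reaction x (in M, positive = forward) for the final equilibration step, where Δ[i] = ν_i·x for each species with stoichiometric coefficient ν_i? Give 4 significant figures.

x = 0.06003 M

Q₀ = 3.6172e-05 vs Keq = 0.1491 ⇒ Q<K, forward
Step 1:
                   M          C
  init        0.1105    0.01587
  Δ         -0.06003     0.1801
  eq         0.05047      0.196
  solve Keq expr → x = 0.06003; check Q = 0.1491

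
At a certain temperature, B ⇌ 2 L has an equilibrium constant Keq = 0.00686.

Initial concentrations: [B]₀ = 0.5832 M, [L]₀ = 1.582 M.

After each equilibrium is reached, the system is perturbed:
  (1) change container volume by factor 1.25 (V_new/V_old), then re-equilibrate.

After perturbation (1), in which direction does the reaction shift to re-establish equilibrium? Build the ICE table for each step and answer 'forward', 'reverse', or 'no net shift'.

Direction: forward

Q₀ = 4.291 vs Keq = 0.00686 ⇒ Q>K, reverse
Step 1:
                   B          L
  Initial     0.5832      1.582
  Change      0.7433     -1.487
  Equil        1.327    0.09539
  solve Keq expr → x = -0.7433; check Q = 0.00686
Then change container volume by factor 1.25 (V_new/V_old).
Step 2:
                   B          L
  Initial      1.061    0.07631
  Change   -0.004415    0.00883
  Equil        1.057    0.08514
  solve Keq expr → x = 0.004415; check Q = 0.00686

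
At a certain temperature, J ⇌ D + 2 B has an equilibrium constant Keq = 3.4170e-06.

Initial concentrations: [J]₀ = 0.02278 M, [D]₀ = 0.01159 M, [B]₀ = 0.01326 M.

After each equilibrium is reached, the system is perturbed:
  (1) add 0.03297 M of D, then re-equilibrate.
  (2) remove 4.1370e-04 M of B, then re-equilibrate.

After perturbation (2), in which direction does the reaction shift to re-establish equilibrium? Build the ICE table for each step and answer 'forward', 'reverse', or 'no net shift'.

Direction: forward

Q₀ = 8.9458e-05 vs Keq = 3.4170e-06 ⇒ Q>K, reverse
Step 1:
                  J         D         B
  init      0.02278   0.01159   0.01326
  Δ        0.004772 -0.004772 -0.009544
  eq        0.02755  0.006818  0.003716
  solve Keq expr → x = -0.004772; check Q = 3.4170e-06
Then add 0.03297 M of D.
Step 2:
                  J         D         B
  init      0.02755   0.03979  0.003716
  Δ        0.001063 -0.001063 -0.002127
  eq        0.02862   0.03872  0.001589
  solve Keq expr → x = -0.001063; check Q = 3.4170e-06
Then remove 4.1370e-04 M of B.
Step 3:
                  J         D         B
  init      0.02862   0.03872  0.001175
  Δ       -2.0198e-04 2.0198e-04 4.0397e-04
  eq        0.02841   0.03893  0.001579
  solve Keq expr → x = 2.0198e-04; check Q = 3.4170e-06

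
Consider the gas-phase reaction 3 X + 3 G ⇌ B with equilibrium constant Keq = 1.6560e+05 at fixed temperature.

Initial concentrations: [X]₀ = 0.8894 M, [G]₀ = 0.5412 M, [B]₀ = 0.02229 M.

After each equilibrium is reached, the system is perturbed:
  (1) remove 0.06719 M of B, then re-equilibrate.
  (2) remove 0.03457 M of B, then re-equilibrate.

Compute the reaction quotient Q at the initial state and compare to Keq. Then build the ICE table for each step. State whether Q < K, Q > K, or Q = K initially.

Q₀ = 0.1999; Q < K (proceeds forward)

Q₀ = 0.1999 vs Keq = 1.6560e+05 ⇒ Q<K, forward
Step 1:
                   X          G          B
  I           0.8894     0.5412    0.02229
  C          -0.5132    -0.5132     0.1711
  E           0.3762    0.02799     0.1934
  solve Keq expr → x = 0.1711; check Q = 1.6560e+05
Then remove 0.06719 M of B.
Step 2:
                   X          G          B
  I           0.3762    0.02799     0.1262
  C        -0.003417  -0.003417   0.001139
  E           0.3728    0.02457     0.1273
  solve Keq expr → x = 0.001139; check Q = 1.6560e+05
Then remove 0.03457 M of B.
Step 3:
                   X          G          B
  I           0.3728    0.02457    0.09274
  C        -0.002267  -0.002267 7.5579e-04
  E           0.3705    0.02231    0.09349
  solve Keq expr → x = 7.5579e-04; check Q = 1.6560e+05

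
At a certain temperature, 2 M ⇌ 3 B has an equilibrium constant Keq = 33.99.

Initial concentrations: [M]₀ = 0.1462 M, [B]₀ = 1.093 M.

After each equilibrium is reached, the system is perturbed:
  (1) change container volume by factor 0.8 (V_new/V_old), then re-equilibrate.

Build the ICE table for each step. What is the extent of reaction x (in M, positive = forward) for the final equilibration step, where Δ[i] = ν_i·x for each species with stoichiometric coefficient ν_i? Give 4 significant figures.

x = -0.00933 M

Q₀ = 61.09 vs Keq = 33.99 ⇒ Q>K, reverse
Step 1:
                  M         B
  Initial    0.1462     1.093
  Change    0.03561  -0.05341
  Equil      0.1818      1.04
  solve Keq expr → x = -0.0178; check Q = 33.99
Then change container volume by factor 0.8 (V_new/V_old).
Step 2:
                  M         B
  Initial    0.2273     1.299
  Change    0.01866  -0.02799
  Equil      0.2459     1.271
  solve Keq expr → x = -0.00933; check Q = 33.99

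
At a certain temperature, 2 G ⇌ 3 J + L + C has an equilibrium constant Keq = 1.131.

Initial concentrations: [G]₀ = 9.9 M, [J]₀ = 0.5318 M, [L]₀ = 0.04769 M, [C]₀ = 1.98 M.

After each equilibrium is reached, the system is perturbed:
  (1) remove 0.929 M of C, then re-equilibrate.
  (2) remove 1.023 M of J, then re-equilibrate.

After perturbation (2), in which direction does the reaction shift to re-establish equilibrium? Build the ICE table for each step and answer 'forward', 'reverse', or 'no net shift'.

Q₀ = 1.4490e-04 vs Keq = 1.131 ⇒ Q<K, forward
Step 1:
                  G         J         L         C
  init          9.9    0.5318   0.04769      1.98
  Δ          -1.709     2.564    0.8546    0.8546
  eq          8.191     3.096    0.9023     2.835
  solve Keq expr → x = 0.8546; check Q = 1.131
Then remove 0.929 M of C.
Step 2:
                  G         J         L         C
  init        8.191     3.096    0.9023     1.906
  Δ         -0.1632    0.2448    0.0816    0.0816
  eq          8.028      3.34    0.9839     1.987
  solve Keq expr → x = 0.0816; check Q = 1.131
Then remove 1.023 M of J.
Step 3:
                  G         J         L         C
  init        8.028     2.317    0.9839     1.987
  Δ         -0.4094    0.6141    0.2047    0.2047
  eq          7.618     2.932     1.189     2.192
  solve Keq expr → x = 0.2047; check Q = 1.131

Direction: forward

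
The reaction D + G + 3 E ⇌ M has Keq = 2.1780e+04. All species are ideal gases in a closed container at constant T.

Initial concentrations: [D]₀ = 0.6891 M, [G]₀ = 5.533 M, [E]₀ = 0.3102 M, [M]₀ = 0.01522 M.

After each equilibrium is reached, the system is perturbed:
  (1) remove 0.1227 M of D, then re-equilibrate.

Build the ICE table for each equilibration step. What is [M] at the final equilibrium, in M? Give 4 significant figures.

[M]_eq = 0.1144 M

Q₀ = 0.1337 vs Keq = 2.1780e+04 ⇒ Q<K, forward
Step 1:
                  D         G         E         M
  I          0.6891     5.533    0.3102   0.01522
  C        -0.09947  -0.09947   -0.2984   0.09947
  E          0.5896     5.434    0.0118    0.1147
  solve Keq expr → x = 0.09947; check Q = 2.1780e+04
Then remove 0.1227 M of D.
Step 2:
                  D         G         E         M
  I          0.4669     5.434    0.0118    0.1147
  C       3.1324e-04 3.1324e-04 9.3972e-04 -3.1324e-04
  E          0.4672     5.434   0.01274    0.1144
  solve Keq expr → x = -3.1324e-04; check Q = 2.1780e+04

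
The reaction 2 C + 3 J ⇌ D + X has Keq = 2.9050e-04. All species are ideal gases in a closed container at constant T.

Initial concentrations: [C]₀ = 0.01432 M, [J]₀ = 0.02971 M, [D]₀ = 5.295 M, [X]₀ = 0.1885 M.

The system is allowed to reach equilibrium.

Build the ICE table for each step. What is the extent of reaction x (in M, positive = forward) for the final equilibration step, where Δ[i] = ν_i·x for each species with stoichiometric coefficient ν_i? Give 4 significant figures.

Q₀ = 1.8560e+08 vs Keq = 2.9050e-04 ⇒ Q>K, reverse
Step 1:
                  C         J         D         X
  Initial   0.01432   0.02971     5.295    0.1885
  Change      0.377    0.5655   -0.1885   -0.1885
  Equil      0.3913    0.5952     5.107 1.8369e-06
  solve Keq expr → x = -0.1885; check Q = 2.9050e-04

x = -0.1885 M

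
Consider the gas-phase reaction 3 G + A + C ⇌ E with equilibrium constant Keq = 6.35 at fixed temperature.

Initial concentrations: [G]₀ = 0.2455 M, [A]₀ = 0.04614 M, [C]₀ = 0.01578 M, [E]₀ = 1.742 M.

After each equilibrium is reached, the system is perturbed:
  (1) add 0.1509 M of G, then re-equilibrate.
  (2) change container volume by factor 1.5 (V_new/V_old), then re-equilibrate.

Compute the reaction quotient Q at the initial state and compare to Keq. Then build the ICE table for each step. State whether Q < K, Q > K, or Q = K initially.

Q₀ = 1.6170e+05 vs Keq = 6.35 ⇒ Q>K, reverse
Step 1:
                   G          A          C          E
  init        0.2455    0.04614    0.01578      1.742
  Δ           0.9685     0.3228     0.3228    -0.3228
  eq           1.214      0.369     0.3386      1.419
  solve Keq expr → x = -0.3228; check Q = 6.35
Then add 0.1509 M of G.
Step 2:
                   G          A          C          E
  init         1.365      0.369     0.3386      1.419
  Δ         -0.07883   -0.02628   -0.02628    0.02628
  eq           1.286     0.3427     0.3123      1.445
  solve Keq expr → x = 0.02628; check Q = 6.35
Then change container volume by factor 1.5 (V_new/V_old).
Step 3:
                   G          A          C          E
  init        0.8573     0.2285     0.2082     0.9636
  Δ           0.2721    0.09071    0.09071   -0.09071
  eq           1.129     0.3192     0.2989     0.8729
  solve Keq expr → x = -0.09071; check Q = 6.35

Q₀ = 1.6170e+05; Q > K (proceeds reverse)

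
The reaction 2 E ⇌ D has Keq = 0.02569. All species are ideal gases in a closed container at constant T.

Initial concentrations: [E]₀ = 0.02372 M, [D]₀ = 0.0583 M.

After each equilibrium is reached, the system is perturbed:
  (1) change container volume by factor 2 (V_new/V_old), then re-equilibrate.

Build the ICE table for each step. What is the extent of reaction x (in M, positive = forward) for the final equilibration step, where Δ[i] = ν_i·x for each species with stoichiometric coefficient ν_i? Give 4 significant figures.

x = -1.2378e-04 M

Q₀ = 103.6 vs Keq = 0.02569 ⇒ Q>K, reverse
Step 1:
                   E          D
  Initial    0.02372     0.0583
  Change      0.1156    -0.0578
  Equil       0.1393 4.9866e-04
  solve Keq expr → x = -0.0578; check Q = 0.02569
Then change container volume by factor 2 (V_new/V_old).
Step 2:
                   E          D
  Initial    0.06966 2.4933e-04
  Change  2.4756e-04 -1.2378e-04
  Equil      0.06991 1.2555e-04
  solve Keq expr → x = -1.2378e-04; check Q = 0.02569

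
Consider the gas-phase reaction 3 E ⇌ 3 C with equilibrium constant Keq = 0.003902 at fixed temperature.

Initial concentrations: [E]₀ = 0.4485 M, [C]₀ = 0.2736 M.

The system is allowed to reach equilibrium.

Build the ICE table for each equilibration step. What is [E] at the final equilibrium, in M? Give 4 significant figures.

Q₀ = 0.227 vs Keq = 0.003902 ⇒ Q>K, reverse
Step 1:
                    E           C
  I            0.4485      0.2736
  C            0.1754     -0.1754
  E            0.6239     0.09822
  solve Keq expr → x = -0.05846; check Q = 0.003902

[E]_eq = 0.6239 M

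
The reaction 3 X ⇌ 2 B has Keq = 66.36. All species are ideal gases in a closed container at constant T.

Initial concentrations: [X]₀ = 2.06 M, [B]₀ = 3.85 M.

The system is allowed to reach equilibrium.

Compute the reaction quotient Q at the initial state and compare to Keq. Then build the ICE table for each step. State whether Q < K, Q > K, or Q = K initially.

Q₀ = 1.696; Q < K (proceeds forward)

Q₀ = 1.696 vs Keq = 66.36 ⇒ Q<K, forward
Step 1:
                  X         B
  I            2.06      3.85
  C          -1.361    0.9075
  E          0.6987     4.758
  solve Keq expr → x = 0.4538; check Q = 66.36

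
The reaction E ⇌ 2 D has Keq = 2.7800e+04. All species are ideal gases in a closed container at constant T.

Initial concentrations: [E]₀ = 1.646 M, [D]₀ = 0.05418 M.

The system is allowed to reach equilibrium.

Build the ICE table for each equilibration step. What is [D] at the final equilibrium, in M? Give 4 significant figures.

Q₀ = 0.001783 vs Keq = 2.7800e+04 ⇒ Q<K, forward
Step 1:
                    E           D
  Initial       1.646     0.05418
  Change       -1.646       3.291
  Equil    4.0257e-04       3.345
  solve Keq expr → x = 1.646; check Q = 2.7800e+04

[D]_eq = 3.345 M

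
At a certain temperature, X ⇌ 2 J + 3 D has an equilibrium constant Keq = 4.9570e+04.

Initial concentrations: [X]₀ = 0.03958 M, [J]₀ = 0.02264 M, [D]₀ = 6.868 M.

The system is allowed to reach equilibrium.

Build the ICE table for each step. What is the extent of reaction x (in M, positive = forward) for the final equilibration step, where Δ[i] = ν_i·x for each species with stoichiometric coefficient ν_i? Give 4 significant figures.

x = 0.03951 M

Q₀ = 4.195 vs Keq = 4.9570e+04 ⇒ Q<K, forward
Step 1:
                    X           J           D
  Initial     0.03958     0.02264       6.868
  Change     -0.03951     0.07902      0.1185
  Equil    7.1096e-05      0.1017       6.987
  solve Keq expr → x = 0.03951; check Q = 4.9570e+04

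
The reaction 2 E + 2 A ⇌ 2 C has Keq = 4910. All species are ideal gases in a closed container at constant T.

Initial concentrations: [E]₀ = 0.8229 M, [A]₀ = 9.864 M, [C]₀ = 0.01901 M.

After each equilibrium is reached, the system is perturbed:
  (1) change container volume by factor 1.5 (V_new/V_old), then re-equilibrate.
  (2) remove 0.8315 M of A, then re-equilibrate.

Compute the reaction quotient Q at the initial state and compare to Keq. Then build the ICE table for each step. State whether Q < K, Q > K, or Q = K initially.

Q₀ = 5.4848e-06; Q < K (proceeds forward)

Q₀ = 5.4848e-06 vs Keq = 4910 ⇒ Q<K, forward
Step 1:
                    E           A           C
  I            0.8229       9.864     0.01901
  C           -0.8216     -0.8216      0.8216
  E          0.001327       9.042      0.8406
  solve Keq expr → x = 0.4108; check Q = 4910
Then change container volume by factor 1.5 (V_new/V_old).
Step 2:
                    E           A           C
  I        8.8443e-04       6.028      0.5604
  C        4.4107e-04  4.4107e-04 -4.4107e-04
  E          0.001326       6.029      0.5599
  solve Keq expr → x = -2.2054e-04; check Q = 4910
Then remove 0.8315 M of A.
Step 3:
                    E           A           C
  I          0.001326       5.197      0.5599
  C        2.1142e-04  2.1142e-04 -2.1142e-04
  E          0.001537       5.197      0.5597
  solve Keq expr → x = -1.0571e-04; check Q = 4910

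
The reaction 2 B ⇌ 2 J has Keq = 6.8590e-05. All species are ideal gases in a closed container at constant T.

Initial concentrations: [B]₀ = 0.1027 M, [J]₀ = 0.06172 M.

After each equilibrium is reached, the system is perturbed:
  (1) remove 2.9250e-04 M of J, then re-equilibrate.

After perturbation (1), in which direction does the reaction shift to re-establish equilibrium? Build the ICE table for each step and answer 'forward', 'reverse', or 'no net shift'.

Direction: forward

Q₀ = 0.3612 vs Keq = 6.8590e-05 ⇒ Q>K, reverse
Step 1:
                  B         J
  I          0.1027   0.06172
  C         0.06037  -0.06037
  E          0.1631  0.001351
  solve Keq expr → x = -0.03018; check Q = 6.8590e-05
Then remove 2.9250e-04 M of J.
Step 2:
                  B         J
  I          0.1631  0.001058
  C       -2.9010e-04 2.9010e-04
  E          0.1628  0.001348
  solve Keq expr → x = 1.4505e-04; check Q = 6.8590e-05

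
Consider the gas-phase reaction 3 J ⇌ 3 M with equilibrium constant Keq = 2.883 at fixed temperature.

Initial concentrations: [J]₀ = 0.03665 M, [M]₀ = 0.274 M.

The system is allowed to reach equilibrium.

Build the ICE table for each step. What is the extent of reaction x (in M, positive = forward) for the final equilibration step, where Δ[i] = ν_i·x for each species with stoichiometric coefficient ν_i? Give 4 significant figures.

x = -0.03052 M

Q₀ = 417.9 vs Keq = 2.883 ⇒ Q>K, reverse
Step 1:
                   J          M
  I          0.03665      0.274
  C          0.09155   -0.09155
  E           0.1282     0.1825
  solve Keq expr → x = -0.03052; check Q = 2.883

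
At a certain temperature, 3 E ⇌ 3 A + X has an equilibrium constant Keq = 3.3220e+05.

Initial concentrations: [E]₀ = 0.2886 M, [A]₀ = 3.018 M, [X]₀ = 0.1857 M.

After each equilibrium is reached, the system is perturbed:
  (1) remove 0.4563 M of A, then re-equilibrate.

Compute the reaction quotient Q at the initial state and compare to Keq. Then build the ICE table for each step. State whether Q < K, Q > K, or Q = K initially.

Q₀ = 212.4; Q < K (proceeds forward)

Q₀ = 212.4 vs Keq = 3.3220e+05 ⇒ Q<K, forward
Step 1:
                  E         A         X
  init       0.2886     3.018    0.1857
  Δ          -0.258     0.258   0.08599
  eq        0.03064     3.276    0.2717
  solve Keq expr → x = 0.08599; check Q = 3.3220e+05
Then remove 0.4563 M of A.
Step 2:
                  E         A         X
  init      0.03064      2.82    0.2717
  Δ       -0.004183  0.004183  0.001394
  eq        0.02645     2.824    0.2731
  solve Keq expr → x = 0.001394; check Q = 3.3220e+05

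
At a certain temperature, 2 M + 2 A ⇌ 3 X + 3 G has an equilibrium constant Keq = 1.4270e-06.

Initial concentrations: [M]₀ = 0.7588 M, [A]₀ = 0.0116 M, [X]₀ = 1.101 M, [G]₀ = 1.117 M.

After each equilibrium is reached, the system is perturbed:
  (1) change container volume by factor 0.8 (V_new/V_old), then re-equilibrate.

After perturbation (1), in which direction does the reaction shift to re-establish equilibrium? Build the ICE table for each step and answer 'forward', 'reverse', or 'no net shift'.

Direction: reverse

Q₀ = 2.4008e+04 vs Keq = 1.4270e-06 ⇒ Q>K, reverse
Step 1:
                    M           A           X           G
  init         0.7588      0.0116       1.101       1.117
  Δ            0.6691      0.6691      -1.004      -1.004
  eq            1.428      0.6807     0.09741      0.1134
  solve Keq expr → x = -0.3345; check Q = 1.4270e-06
Then change container volume by factor 0.8 (V_new/V_old).
Step 2:
                    M           A           X           G
  init          1.785      0.8508      0.1218      0.1418
  Δ          0.005979    0.005979   -0.008968   -0.008968
  eq            1.791      0.8568      0.1128      0.1328
  solve Keq expr → x = -0.002989; check Q = 1.4270e-06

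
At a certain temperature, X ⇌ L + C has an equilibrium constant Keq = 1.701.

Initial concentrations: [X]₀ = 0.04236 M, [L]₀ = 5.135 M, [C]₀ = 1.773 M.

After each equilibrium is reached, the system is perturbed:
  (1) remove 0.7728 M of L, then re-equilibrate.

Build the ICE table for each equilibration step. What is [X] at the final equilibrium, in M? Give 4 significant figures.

Q₀ = 214.9 vs Keq = 1.701 ⇒ Q>K, reverse
Step 1:
                   X          L          C
  init       0.04236      5.135      1.773
  Δ            1.223     -1.223     -1.223
  eq           1.265      3.912     0.5501
  solve Keq expr → x = -1.223; check Q = 1.701
Then remove 0.7728 M of L.
Step 2:
                   X          L          C
  init         1.265      3.139     0.5501
  Δ         -0.07775    0.07775    0.07775
  eq           1.187      3.217     0.6279
  solve Keq expr → x = 0.07775; check Q = 1.701

[X]_eq = 1.187 M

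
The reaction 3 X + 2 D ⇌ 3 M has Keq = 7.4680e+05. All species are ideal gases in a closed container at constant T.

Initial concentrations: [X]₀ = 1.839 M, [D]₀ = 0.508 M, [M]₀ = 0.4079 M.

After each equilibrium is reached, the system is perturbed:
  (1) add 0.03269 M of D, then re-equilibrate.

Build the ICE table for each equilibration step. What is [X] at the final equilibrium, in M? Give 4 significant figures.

[X]_eq = 1.03 M

Q₀ = 0.04229 vs Keq = 7.4680e+05 ⇒ Q<K, forward
Step 1:
                   X          D          M
  init         1.839      0.508     0.4079
  Δ            -0.76    -0.5067       0.76
  eq           1.079   0.001303      1.168
  solve Keq expr → x = 0.2533; check Q = 7.4680e+05
Then add 0.03269 M of D.
Step 2:
                   X          D          M
  init         1.079    0.03399      1.168
  Δ         -0.04876   -0.03251    0.04876
  eq            1.03   0.001485      1.217
  solve Keq expr → x = 0.01625; check Q = 7.4680e+05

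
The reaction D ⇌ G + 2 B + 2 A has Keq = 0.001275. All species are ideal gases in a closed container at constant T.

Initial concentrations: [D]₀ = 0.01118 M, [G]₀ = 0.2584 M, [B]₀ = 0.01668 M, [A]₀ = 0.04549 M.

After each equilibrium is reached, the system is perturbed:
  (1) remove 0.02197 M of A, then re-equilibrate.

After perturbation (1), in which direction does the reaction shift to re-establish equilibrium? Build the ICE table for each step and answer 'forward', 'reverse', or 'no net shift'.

Direction: forward

Q₀ = 1.3307e-05 vs Keq = 0.001275 ⇒ Q<K, forward
Step 1:
                   D          G          B          A
  init       0.01118     0.2584    0.01668    0.04549
  Δ        -0.009971   0.009971    0.01994    0.01994
  eq        0.001209     0.2684    0.03662    0.06543
  solve Keq expr → x = 0.009971; check Q = 0.001275
Then remove 0.02197 M of A.
Step 2:
                   D          G          B          A
  init      0.001209     0.2684    0.03662    0.04346
  Δ       -6.0598e-04 6.0598e-04   0.001212   0.001212
  eq      6.0270e-04      0.269    0.03783    0.04467
  solve Keq expr → x = 6.0598e-04; check Q = 0.001275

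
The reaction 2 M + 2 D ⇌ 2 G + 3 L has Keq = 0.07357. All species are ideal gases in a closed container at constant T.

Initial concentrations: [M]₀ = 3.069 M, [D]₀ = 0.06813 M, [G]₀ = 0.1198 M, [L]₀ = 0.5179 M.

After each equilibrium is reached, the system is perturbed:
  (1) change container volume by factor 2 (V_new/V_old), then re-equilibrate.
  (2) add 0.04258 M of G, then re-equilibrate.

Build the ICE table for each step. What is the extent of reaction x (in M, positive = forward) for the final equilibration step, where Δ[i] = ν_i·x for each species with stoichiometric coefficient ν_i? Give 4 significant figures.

Q₀ = 0.0456 vs Keq = 0.07357 ⇒ Q<K, forward
Step 1:
                  M         D         G         L
  init        3.069   0.06813    0.1198    0.5179
  Δ       -0.008434 -0.008434  0.008434   0.01265
  eq          3.061    0.0597    0.1282    0.5306
  solve Keq expr → x = 0.004217; check Q = 0.07357
Then change container volume by factor 2 (V_new/V_old).
Step 2:
                  M         D         G         L
  init         1.53   0.02985   0.06412    0.2653
  Δ       -0.005672 -0.005672  0.005672  0.008508
  eq          1.525   0.02418   0.06979    0.2738
  solve Keq expr → x = 0.002836; check Q = 0.07357
Then add 0.04258 M of G.
Step 3:
                  M         D         G         L
  init        1.525   0.02418    0.1124    0.2738
  Δ        0.008891  0.008891 -0.008891  -0.01334
  eq          1.534   0.03307    0.1035    0.2604
  solve Keq expr → x = -0.004445; check Q = 0.07357

x = -0.004445 M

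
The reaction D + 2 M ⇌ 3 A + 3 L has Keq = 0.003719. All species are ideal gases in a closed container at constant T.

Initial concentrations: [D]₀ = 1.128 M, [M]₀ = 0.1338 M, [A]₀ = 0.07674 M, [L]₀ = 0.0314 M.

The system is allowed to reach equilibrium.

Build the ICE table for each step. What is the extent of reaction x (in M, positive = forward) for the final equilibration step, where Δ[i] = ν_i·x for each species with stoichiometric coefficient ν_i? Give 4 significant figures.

x = 0.03546 M

Q₀ = 6.9284e-07 vs Keq = 0.003719 ⇒ Q<K, forward
Step 1:
                   D          M          A          L
  Initial      1.128     0.1338    0.07674     0.0314
  Change    -0.03546   -0.07092     0.1064     0.1064
  Equil        1.093    0.06288     0.1831     0.1378
  solve Keq expr → x = 0.03546; check Q = 0.003719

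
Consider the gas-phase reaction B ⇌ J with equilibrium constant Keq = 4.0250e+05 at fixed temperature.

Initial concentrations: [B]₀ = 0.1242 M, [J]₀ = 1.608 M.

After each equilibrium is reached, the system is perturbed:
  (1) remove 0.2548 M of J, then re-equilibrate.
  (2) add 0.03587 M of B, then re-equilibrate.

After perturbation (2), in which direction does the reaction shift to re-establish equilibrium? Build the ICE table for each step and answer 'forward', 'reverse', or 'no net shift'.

Direction: forward

Q₀ = 12.95 vs Keq = 4.0250e+05 ⇒ Q<K, forward
Step 1:
                   B          J
  I           0.1242      1.608
  C          -0.1242     0.1242
  E       4.3036e-06      1.732
  solve Keq expr → x = 0.1242; check Q = 4.0250e+05
Then remove 0.2548 M of J.
Step 2:
                   B          J
  I       4.3036e-06      1.477
  C       -6.3304e-07 6.3304e-07
  E       3.6705e-06      1.477
  solve Keq expr → x = 6.3304e-07; check Q = 4.0250e+05
Then add 0.03587 M of B.
Step 3:
                   B          J
  I          0.03587      1.477
  C         -0.03587    0.03587
  E       3.7597e-06      1.513
  solve Keq expr → x = 0.03587; check Q = 4.0250e+05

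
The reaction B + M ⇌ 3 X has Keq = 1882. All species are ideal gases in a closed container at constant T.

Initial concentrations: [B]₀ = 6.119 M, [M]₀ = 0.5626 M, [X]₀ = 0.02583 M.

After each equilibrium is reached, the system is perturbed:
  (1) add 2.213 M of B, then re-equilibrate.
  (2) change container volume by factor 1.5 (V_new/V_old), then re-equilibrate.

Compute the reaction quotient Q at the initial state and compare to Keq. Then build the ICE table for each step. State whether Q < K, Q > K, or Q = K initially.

Q₀ = 5.0060e-06; Q < K (proceeds forward)

Q₀ = 5.0060e-06 vs Keq = 1882 ⇒ Q<K, forward
Step 1:
                   B          M          X
  init         6.119     0.5626    0.02583
  Δ          -0.5621    -0.5621      1.686
  eq           5.557 4.7996e-04      1.712
  solve Keq expr → x = 0.5621; check Q = 1882
Then add 2.213 M of B.
Step 2:
                   B          M          X
  init          7.77 4.7996e-04      1.712
  Δ       -1.3645e-04 -1.3645e-04 4.0935e-04
  eq            7.77 3.4351e-04      1.713
  solve Keq expr → x = 1.3645e-04; check Q = 1882
Then change container volume by factor 1.5 (V_new/V_old).
Step 3:
                   B          M          X
  init          5.18 2.2901e-04      1.142
  Δ       -7.6242e-05 -7.6242e-05 2.2873e-04
  eq            5.18 1.5277e-04      1.142
  solve Keq expr → x = 7.6242e-05; check Q = 1882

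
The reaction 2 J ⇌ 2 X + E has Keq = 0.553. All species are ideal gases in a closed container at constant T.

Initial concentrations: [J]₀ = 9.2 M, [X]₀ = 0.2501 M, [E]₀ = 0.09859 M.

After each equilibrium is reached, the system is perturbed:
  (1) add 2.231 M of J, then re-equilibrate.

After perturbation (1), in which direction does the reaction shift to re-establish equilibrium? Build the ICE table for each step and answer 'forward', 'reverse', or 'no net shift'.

Direction: forward

Q₀ = 7.2859e-05 vs Keq = 0.553 ⇒ Q<K, forward
Step 1:
                   J          X          E
  init           9.2     0.2501    0.09859
  Δ           -3.187      3.187      1.594
  eq           6.013      3.437      1.692
  solve Keq expr → x = 1.594; check Q = 0.553
Then add 2.231 M of J.
Step 2:
                   J          X          E
  init         8.244      3.437      1.692
  Δ          -0.5951     0.5951     0.2975
  eq           7.649      4.032       1.99
  solve Keq expr → x = 0.2975; check Q = 0.553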